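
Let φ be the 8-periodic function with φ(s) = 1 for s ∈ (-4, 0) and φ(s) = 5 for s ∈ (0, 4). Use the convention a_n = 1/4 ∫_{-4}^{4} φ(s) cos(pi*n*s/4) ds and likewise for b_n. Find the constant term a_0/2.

a_0 = 1/4 ∫_{-4}^{4} φ(s) ds = 1/4 · (24) = 6.
So the constant term a_0/2 = 3.

3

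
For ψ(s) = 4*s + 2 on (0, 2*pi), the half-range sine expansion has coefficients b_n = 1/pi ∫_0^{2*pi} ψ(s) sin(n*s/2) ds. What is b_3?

8*(1 + 2*pi)/(3*pi)

b_3 = 1/pi ∫_0^{2*pi} (4*s + 2) sin(3*s/2) ds.
Integrating by parts (boundary term plus one more integral), an antiderivative of (4*s + 2) sin(3*s/2) is -8*s*cos(3*s/2)/3 + 16*sin(3*s/2)/9 - 4*cos(3*s/2)/3; evaluating from 0 to 2*pi: ∫_{0}^{2*pi} (4*s + 2) sin(3*s/2) ds = (4/3 + 16*pi/3) - (-4/3) = 8/3 + 16*pi/3.
Hence b_3 = (1/pi)·(8/3 + 16*pi/3) = 8*(1 + 2*pi)/(3*pi).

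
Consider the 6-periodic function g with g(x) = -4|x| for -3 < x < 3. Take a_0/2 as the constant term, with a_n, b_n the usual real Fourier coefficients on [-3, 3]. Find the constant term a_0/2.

a_0 = 1/3 ∫_{-3}^{3} g(x) dx = 1/3 · (-36) = -12.
So the constant term a_0/2 = -6.

-6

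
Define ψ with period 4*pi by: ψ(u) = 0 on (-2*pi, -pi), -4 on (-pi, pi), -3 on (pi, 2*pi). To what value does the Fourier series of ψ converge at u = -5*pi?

-2

u = -5*pi differs from u = -pi by -1 full period(s), and the series is 4*pi-periodic.
At u = -pi the one-sided limits are ψ(-pi^-) = 0 and ψ(-pi^+) = -4.
By Dirichlet's theorem the series converges to their average, [(0) + (-4)]/2 = -2.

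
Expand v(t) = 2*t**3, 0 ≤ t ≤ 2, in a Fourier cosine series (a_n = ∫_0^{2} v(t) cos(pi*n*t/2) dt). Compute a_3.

a_3 = ∫_0^{2} (2*t**3) cos(3*pi*t/2) dt.
Integrating by parts three times (tabular method), an antiderivative of (2*t**3) cos(3*pi*t/2) is 4*t**3*sin(3*pi*t/2)/(3*pi) + 8*t**2*cos(3*pi*t/2)/(3*pi**2) - 32*t*sin(3*pi*t/2)/(9*pi**3) - 64*cos(3*pi*t/2)/(27*pi**4); evaluating from 0 to 2: ∫_{0}^{2} (2*t**3) cos(3*pi*t/2) dt = (32*(2 - 9*pi**2)/(27*pi**4)) - (-64/(27*pi**4)) = 32*(4 - 9*pi**2)/(27*pi**4).
Hence a_3 = 32*(4 - 9*pi**2)/(27*pi**4).

32*(4 - 9*pi**2)/(27*pi**4)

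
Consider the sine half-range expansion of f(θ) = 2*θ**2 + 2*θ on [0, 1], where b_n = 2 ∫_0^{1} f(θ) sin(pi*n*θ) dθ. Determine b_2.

-4/pi

b_2 = 2 ∫_0^{1} (2*θ**2 + 2*θ) sin(2*pi*θ) dθ.
Integrating by parts twice (tabular method), an antiderivative of (2*θ**2 + 2*θ) sin(2*pi*θ) is -θ**2*cos(2*pi*θ)/pi + θ*sin(2*pi*θ)/pi**2 - θ*cos(2*pi*θ)/pi + sin(2*pi*θ)/(2*pi**2) + cos(2*pi*θ)/(2*pi**3); evaluating from 0 to 1: ∫_{0}^{1} (2*θ**2 + 2*θ) sin(2*pi*θ) dθ = (-2/pi + 1/(2*pi**3)) - (1/(2*pi**3)) = -2/pi.
Hence b_2 = 2·(-2/pi) = -4/pi.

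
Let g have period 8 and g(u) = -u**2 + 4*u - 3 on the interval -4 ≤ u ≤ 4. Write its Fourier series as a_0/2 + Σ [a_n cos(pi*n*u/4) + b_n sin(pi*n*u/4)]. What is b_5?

32/(5*pi)

b_5 = 1/4 ∫_{-4}^{4} g(u) sin(5*pi*u/4) du.
Integrating by parts twice (tabular method), an antiderivative of (-u**2 + 4*u - 3) sin(5*pi*u/4) is 4*u**2*cos(5*pi*u/4)/(5*pi) - 32*u*sin(5*pi*u/4)/(25*pi**2) - 16*u*cos(5*pi*u/4)/(5*pi) + 64*sin(5*pi*u/4)/(25*pi**2) - 128*cos(5*pi*u/4)/(125*pi**3) + 12*cos(5*pi*u/4)/(5*pi); evaluating from -4 to 4: ∫_{-4}^{4} (-u**2 + 4*u - 3) sin(5*pi*u/4) du = (4*(32 - 75*pi**2)/(125*pi**3)) - (-28/pi + 128/(125*pi**3)) = 128/(5*pi).
Hence b_5 = (1/4)·(128/(5*pi)) = 32/(5*pi).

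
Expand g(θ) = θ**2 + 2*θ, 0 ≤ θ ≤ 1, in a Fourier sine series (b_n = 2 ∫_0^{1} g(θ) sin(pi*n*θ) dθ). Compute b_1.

b_1 = 2 ∫_0^{1} (θ**2 + 2*θ) sin(pi*θ) dθ.
Integrating by parts twice (tabular method), an antiderivative of (θ**2 + 2*θ) sin(pi*θ) is -θ**2*cos(pi*θ)/pi + 2*θ*sin(pi*θ)/pi**2 - 2*θ*cos(pi*θ)/pi + 2*sin(pi*θ)/pi**2 + 2*cos(pi*θ)/pi**3; evaluating from 0 to 1: ∫_{0}^{1} (θ**2 + 2*θ) sin(pi*θ) dθ = (-2/pi**3 + 3/pi) - (2/pi**3) = -4/pi**3 + 3/pi.
Hence b_1 = 2·(-4/pi**3 + 3/pi) = -8/pi**3 + 6/pi.

-8/pi**3 + 6/pi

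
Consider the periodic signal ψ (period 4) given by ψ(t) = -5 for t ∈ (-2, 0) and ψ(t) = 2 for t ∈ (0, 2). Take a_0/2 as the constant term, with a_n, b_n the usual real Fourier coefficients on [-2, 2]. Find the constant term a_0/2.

-3/2

a_0 = 1/2 ∫_{-2}^{2} ψ(t) dt = 1/2 · (-6) = -3.
So the constant term a_0/2 = -3/2.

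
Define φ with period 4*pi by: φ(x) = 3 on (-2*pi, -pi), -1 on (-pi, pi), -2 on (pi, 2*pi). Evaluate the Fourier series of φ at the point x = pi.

-3/2

At x = pi the one-sided limits are φ(pi^-) = -1 and φ(pi^+) = -2.
By Dirichlet's theorem the series converges to their average, [(-1) + (-2)]/2 = -3/2.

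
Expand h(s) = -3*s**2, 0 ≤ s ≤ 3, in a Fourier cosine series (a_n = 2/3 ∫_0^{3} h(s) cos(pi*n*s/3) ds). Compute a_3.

12/pi**2

a_3 = 2/3 ∫_0^{3} (-3*s**2) cos(pi*s) ds.
Integrating by parts twice (tabular method), an antiderivative of (-3*s**2) cos(pi*s) is -3*s**2*sin(pi*s)/pi - 6*s*cos(pi*s)/pi**2 + 6*sin(pi*s)/pi**3; evaluating from 0 to 3: ∫_{0}^{3} (-3*s**2) cos(pi*s) ds = (18/pi**2) - (0) = 18/pi**2.
Hence a_3 = (2/3)·(18/pi**2) = 12/pi**2.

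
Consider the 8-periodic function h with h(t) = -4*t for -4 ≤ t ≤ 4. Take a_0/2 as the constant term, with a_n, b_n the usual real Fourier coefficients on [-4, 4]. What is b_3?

-32/(3*pi)

b_3 = 1/4 ∫_{-4}^{4} h(t) sin(3*pi*t/4) dt.
h is odd and sin(3*pi*t/4) is odd, so the integrand is even and b_3 = 1/2 ∫_0^{4} h(t) sin(3*pi*t/4) dt.
Integrating by parts (boundary term plus one more integral), an antiderivative of (-4*t) sin(3*pi*t/4) is 16*t*cos(3*pi*t/4)/(3*pi) - 64*sin(3*pi*t/4)/(9*pi**2); evaluating from 0 to 4: ∫_{0}^{4} (-4*t) sin(3*pi*t/4) dt = (-64/(3*pi)) - (0) = -64/(3*pi).
Hence b_3 = (1/2)·(-64/(3*pi)) = -32/(3*pi).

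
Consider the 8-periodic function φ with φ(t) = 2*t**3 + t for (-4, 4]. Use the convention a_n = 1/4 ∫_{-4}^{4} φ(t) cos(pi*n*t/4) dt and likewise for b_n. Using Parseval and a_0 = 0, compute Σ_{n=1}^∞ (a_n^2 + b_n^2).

Parseval: a_0^2/2 + Σ_{n≥1} (a_n^2+b_n^2) = 1/4 ∫_{-4}^{4} φ(t)^2 dt = 535648/105.
Subtract a_0^2/2 = 0: Σ (a_n^2+b_n^2) = 535648/105.

535648/105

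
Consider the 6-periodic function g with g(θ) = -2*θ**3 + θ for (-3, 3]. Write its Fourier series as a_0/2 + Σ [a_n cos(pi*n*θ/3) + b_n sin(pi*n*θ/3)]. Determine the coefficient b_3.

-34/pi + 24/pi**3

b_3 = 1/3 ∫_{-3}^{3} g(θ) sin(pi*θ) dθ.
g is odd and sin(pi*θ) is odd, so the integrand is even and b_3 = 2/3 ∫_0^{3} g(θ) sin(pi*θ) dθ.
Integrating by parts three times (tabular method), an antiderivative of (-2*θ**3 + θ) sin(pi*θ) is 2*θ**3*cos(pi*θ)/pi - 6*θ**2*sin(pi*θ)/pi**2 - 12*θ*cos(pi*θ)/pi**3 - θ*cos(pi*θ)/pi + sin(pi*θ)/pi**2 + 12*sin(pi*θ)/pi**4; evaluating from 0 to 3: ∫_{0}^{3} (-2*θ**3 + θ) sin(pi*θ) dθ = (-51/pi + 36/pi**3) - (0) = -51/pi + 36/pi**3.
Hence b_3 = (2/3)·(-51/pi + 36/pi**3) = -34/pi + 24/pi**3.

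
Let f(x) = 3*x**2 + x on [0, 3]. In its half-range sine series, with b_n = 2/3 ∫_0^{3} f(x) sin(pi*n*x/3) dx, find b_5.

-216/(125*pi**3) + 12/pi

b_5 = 2/3 ∫_0^{3} (3*x**2 + x) sin(5*pi*x/3) dx.
Integrating by parts twice (tabular method), an antiderivative of (3*x**2 + x) sin(5*pi*x/3) is -9*x**2*cos(5*pi*x/3)/(5*pi) + 54*x*sin(5*pi*x/3)/(25*pi**2) - 3*x*cos(5*pi*x/3)/(5*pi) + 9*sin(5*pi*x/3)/(25*pi**2) + 162*cos(5*pi*x/3)/(125*pi**3); evaluating from 0 to 3: ∫_{0}^{3} (3*x**2 + x) sin(5*pi*x/3) dx = (-162/(125*pi**3) + 18/pi) - (162/(125*pi**3)) = -324/(125*pi**3) + 18/pi.
Hence b_5 = (2/3)·(-324/(125*pi**3) + 18/pi) = -216/(125*pi**3) + 12/pi.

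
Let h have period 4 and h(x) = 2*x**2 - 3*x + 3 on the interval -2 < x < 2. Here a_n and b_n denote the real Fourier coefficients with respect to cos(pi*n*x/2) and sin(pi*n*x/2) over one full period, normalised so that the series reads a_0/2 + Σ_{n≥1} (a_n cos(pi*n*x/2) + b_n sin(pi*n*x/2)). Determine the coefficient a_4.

2/pi**2

a_4 = 1/2 ∫_{-2}^{2} h(x) cos(2*pi*x) dx.
Integrating by parts twice (tabular method), an antiderivative of (2*x**2 - 3*x + 3) cos(2*pi*x) is x**2*sin(2*pi*x)/pi - 3*x*sin(2*pi*x)/(2*pi) + x*cos(2*pi*x)/pi**2 - sin(2*pi*x)/(2*pi**3) + 3*sin(2*pi*x)/(2*pi) - 3*cos(2*pi*x)/(4*pi**2); evaluating from -2 to 2: ∫_{-2}^{2} (2*x**2 - 3*x + 3) cos(2*pi*x) dx = (5/(4*pi**2)) - (-11/(4*pi**2)) = 4/pi**2.
Hence a_4 = (1/2)·(4/pi**2) = 2/pi**2.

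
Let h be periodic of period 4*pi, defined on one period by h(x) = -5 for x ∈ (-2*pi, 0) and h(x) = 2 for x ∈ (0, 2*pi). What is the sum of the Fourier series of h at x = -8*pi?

x = -8*pi differs from x = 0 by -2 full period(s), and the series is 4*pi-periodic.
At x = 0 the one-sided limits are h(0^-) = -5 and h(0^+) = 2.
By Dirichlet's theorem the series converges to their average, [(-5) + (2)]/2 = -3/2.

-3/2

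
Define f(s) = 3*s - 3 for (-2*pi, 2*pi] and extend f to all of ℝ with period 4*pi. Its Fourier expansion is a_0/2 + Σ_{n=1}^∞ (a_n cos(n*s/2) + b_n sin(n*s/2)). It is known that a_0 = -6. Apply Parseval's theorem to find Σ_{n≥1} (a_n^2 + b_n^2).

24*pi**2

Parseval: a_0^2/2 + Σ_{n≥1} (a_n^2+b_n^2) = (1/(2*pi)) ∫_{-2*pi}^{2*pi} f(s)^2 ds = 18 + 24*pi**2.
Subtract a_0^2/2 = 18: Σ (a_n^2+b_n^2) = 24*pi**2.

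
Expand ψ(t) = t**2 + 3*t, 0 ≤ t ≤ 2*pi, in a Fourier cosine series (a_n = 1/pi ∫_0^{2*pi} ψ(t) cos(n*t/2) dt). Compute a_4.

1

a_4 = 1/pi ∫_0^{2*pi} (t**2 + 3*t) cos(2*t) dt.
Integrating by parts twice (tabular method), an antiderivative of (t**2 + 3*t) cos(2*t) is t**2*sin(2*t)/2 + 3*t*sin(2*t)/2 + t*cos(2*t)/2 - sin(2*t)/4 + 3*cos(2*t)/4; evaluating from 0 to 2*pi: ∫_{0}^{2*pi} (t**2 + 3*t) cos(2*t) dt = (3/4 + pi) - (3/4) = pi.
Hence a_4 = (1/pi)·(pi) = 1.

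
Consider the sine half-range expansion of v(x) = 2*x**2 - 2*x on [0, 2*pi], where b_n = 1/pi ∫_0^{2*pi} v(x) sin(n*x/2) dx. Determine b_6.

b_6 = 1/pi ∫_0^{2*pi} (2*x**2 - 2*x) sin(3*x) dx.
Integrating by parts twice (tabular method), an antiderivative of (2*x**2 - 2*x) sin(3*x) is -2*x**2*cos(3*x)/3 + 4*x*sin(3*x)/9 + 2*x*cos(3*x)/3 - 2*sin(3*x)/9 + 4*cos(3*x)/27; evaluating from 0 to 2*pi: ∫_{0}^{2*pi} (2*x**2 - 2*x) sin(3*x) dx = (-8*pi**2/3 + 4/27 + 4*pi/3) - (4/27) = 4*pi*(1 - 2*pi)/3.
Hence b_6 = (1/pi)·(4*pi*(1 - 2*pi)/3) = 4/3 - 8*pi/3.

4/3 - 8*pi/3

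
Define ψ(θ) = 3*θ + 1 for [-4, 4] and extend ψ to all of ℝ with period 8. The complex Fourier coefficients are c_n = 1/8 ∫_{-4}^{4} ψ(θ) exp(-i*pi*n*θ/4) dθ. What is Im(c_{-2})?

Since ψ is real-valued, Im(c_{-2}) = -1/8 ∫_{-4}^{4} ψ(θ) sin(-pi*θ/2) dθ = b_{2}/2.
Integrating by parts (boundary term plus one more integral), an antiderivative of (3*θ + 1) sin(-pi*θ/2) is 6*θ*cos(pi*θ/2)/pi - 12*sin(pi*θ/2)/pi**2 + 2*cos(pi*θ/2)/pi; evaluating from -4 to 4: ∫_{-4}^{4} (3*θ + 1) sin(-pi*θ/2) dθ = (26/pi) - (-22/pi) = 48/pi.
Hence Im(c_{-2}) = (-1/8)·(48/pi) = -6/pi.

-6/pi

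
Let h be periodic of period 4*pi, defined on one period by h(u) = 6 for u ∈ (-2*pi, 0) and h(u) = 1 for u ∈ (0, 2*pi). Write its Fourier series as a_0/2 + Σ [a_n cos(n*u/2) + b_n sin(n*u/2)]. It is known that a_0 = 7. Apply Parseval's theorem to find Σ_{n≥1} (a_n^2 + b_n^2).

25/2

Parseval: a_0^2/2 + Σ_{n≥1} (a_n^2+b_n^2) = (1/(2*pi)) ∫_{-2*pi}^{2*pi} h(u)^2 du = 37.
Subtract a_0^2/2 = 49/2: Σ (a_n^2+b_n^2) = 25/2.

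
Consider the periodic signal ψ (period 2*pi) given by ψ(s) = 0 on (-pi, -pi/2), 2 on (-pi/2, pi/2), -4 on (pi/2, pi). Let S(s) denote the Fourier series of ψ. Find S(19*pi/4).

-4

s = 19*pi/4 differs from s = 3*pi/4 by 2 full period(s), and the series is 2*pi-periodic.
ψ is continuous at s = 3*pi/4 with value -4, so the series converges to -4 there.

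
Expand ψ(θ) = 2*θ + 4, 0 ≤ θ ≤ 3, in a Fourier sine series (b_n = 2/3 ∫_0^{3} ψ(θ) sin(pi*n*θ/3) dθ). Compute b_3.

28/(3*pi)

b_3 = 2/3 ∫_0^{3} (2*θ + 4) sin(pi*θ) dθ.
Integrating by parts (boundary term plus one more integral), an antiderivative of (2*θ + 4) sin(pi*θ) is -2*θ*cos(pi*θ)/pi + 2*sin(pi*θ)/pi**2 - 4*cos(pi*θ)/pi; evaluating from 0 to 3: ∫_{0}^{3} (2*θ + 4) sin(pi*θ) dθ = (10/pi) - (-4/pi) = 14/pi.
Hence b_3 = (2/3)·(14/pi) = 28/(3*pi).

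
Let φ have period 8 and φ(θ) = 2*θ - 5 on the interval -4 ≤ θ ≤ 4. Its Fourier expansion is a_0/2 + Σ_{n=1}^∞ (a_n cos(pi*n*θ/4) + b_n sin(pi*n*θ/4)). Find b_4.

b_4 = 1/4 ∫_{-4}^{4} φ(θ) sin(pi*θ) dθ.
Integrating by parts (boundary term plus one more integral), an antiderivative of (2*θ - 5) sin(pi*θ) is -2*θ*cos(pi*θ)/pi + 2*sin(pi*θ)/pi**2 + 5*cos(pi*θ)/pi; evaluating from -4 to 4: ∫_{-4}^{4} (2*θ - 5) sin(pi*θ) dθ = (-3/pi) - (13/pi) = -16/pi.
Hence b_4 = (1/4)·(-16/pi) = -4/pi.

-4/pi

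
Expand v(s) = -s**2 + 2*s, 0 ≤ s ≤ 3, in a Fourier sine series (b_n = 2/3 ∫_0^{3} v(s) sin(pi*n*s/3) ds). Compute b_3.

b_3 = 2/3 ∫_0^{3} (-s**2 + 2*s) sin(pi*s) ds.
Integrating by parts twice (tabular method), an antiderivative of (-s**2 + 2*s) sin(pi*s) is s**2*cos(pi*s)/pi - 2*s*sin(pi*s)/pi**2 - 2*s*cos(pi*s)/pi + 2*sin(pi*s)/pi**2 - 2*cos(pi*s)/pi**3; evaluating from 0 to 3: ∫_{0}^{3} (-s**2 + 2*s) sin(pi*s) ds = (-3/pi + 2/pi**3) - (-2/pi**3) = -3/pi + 4/pi**3.
Hence b_3 = (2/3)·(-3/pi + 4/pi**3) = -2/pi + 8/(3*pi**3).

-2/pi + 8/(3*pi**3)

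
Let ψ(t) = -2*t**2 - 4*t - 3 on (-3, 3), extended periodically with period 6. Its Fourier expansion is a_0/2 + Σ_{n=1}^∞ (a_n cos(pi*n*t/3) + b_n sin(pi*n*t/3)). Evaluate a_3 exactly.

a_3 = 1/3 ∫_{-3}^{3} ψ(t) cos(pi*t) dt.
Integrating by parts twice (tabular method), an antiderivative of (-2*t**2 - 4*t - 3) cos(pi*t) is -2*t**2*sin(pi*t)/pi - 4*t*sin(pi*t)/pi - 4*t*cos(pi*t)/pi**2 - 3*sin(pi*t)/pi + 4*sin(pi*t)/pi**3 - 4*cos(pi*t)/pi**2; evaluating from -3 to 3: ∫_{-3}^{3} (-2*t**2 - 4*t - 3) cos(pi*t) dt = (16/pi**2) - (-8/pi**2) = 24/pi**2.
Hence a_3 = (1/3)·(24/pi**2) = 8/pi**2.

8/pi**2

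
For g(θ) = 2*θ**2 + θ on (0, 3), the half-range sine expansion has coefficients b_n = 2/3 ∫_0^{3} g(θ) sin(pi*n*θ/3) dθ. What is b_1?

-144/pi**3 + 42/pi

b_1 = 2/3 ∫_0^{3} (2*θ**2 + θ) sin(pi*θ/3) dθ.
Integrating by parts twice (tabular method), an antiderivative of (2*θ**2 + θ) sin(pi*θ/3) is -6*θ**2*cos(pi*θ/3)/pi + 36*θ*sin(pi*θ/3)/pi**2 - 3*θ*cos(pi*θ/3)/pi + 9*sin(pi*θ/3)/pi**2 + 108*cos(pi*θ/3)/pi**3; evaluating from 0 to 3: ∫_{0}^{3} (2*θ**2 + θ) sin(pi*θ/3) dθ = (-108/pi**3 + 63/pi) - (108/pi**3) = -216/pi**3 + 63/pi.
Hence b_1 = (2/3)·(-216/pi**3 + 63/pi) = -144/pi**3 + 42/pi.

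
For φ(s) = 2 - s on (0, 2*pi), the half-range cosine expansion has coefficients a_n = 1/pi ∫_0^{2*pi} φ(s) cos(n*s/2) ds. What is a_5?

8/(25*pi)

a_5 = 1/pi ∫_0^{2*pi} (2 - s) cos(5*s/2) ds.
Integrating by parts (boundary term plus one more integral), an antiderivative of (2 - s) cos(5*s/2) is -2*s*sin(5*s/2)/5 + 4*sin(5*s/2)/5 - 4*cos(5*s/2)/25; evaluating from 0 to 2*pi: ∫_{0}^{2*pi} (2 - s) cos(5*s/2) ds = (4/25) - (-4/25) = 8/25.
Hence a_5 = (1/pi)·(8/25) = 8/(25*pi).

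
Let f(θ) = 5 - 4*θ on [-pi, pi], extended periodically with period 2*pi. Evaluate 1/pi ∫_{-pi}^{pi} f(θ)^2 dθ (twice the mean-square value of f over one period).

50 + 32*pi**2/3

1/pi ∫_{-pi}^{pi} f(θ)^2 dθ = 1/pi · (50*pi + 32*pi**3/3) = 50 + 32*pi**2/3.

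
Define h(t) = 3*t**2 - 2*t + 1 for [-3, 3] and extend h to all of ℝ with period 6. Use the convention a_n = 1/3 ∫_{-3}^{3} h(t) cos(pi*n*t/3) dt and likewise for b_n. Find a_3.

a_3 = 1/3 ∫_{-3}^{3} h(t) cos(pi*t) dt.
Integrating by parts twice (tabular method), an antiderivative of (3*t**2 - 2*t + 1) cos(pi*t) is 3*t**2*sin(pi*t)/pi - 2*t*sin(pi*t)/pi + 6*t*cos(pi*t)/pi**2 - 6*sin(pi*t)/pi**3 + sin(pi*t)/pi - 2*cos(pi*t)/pi**2; evaluating from -3 to 3: ∫_{-3}^{3} (3*t**2 - 2*t + 1) cos(pi*t) dt = (-16/pi**2) - (20/pi**2) = -36/pi**2.
Hence a_3 = (1/3)·(-36/pi**2) = -12/pi**2.

-12/pi**2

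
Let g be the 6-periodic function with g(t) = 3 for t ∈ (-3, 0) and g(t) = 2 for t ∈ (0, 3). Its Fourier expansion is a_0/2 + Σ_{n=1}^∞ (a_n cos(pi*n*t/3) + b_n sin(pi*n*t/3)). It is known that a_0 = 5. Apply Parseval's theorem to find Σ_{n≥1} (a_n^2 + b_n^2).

Parseval: a_0^2/2 + Σ_{n≥1} (a_n^2+b_n^2) = 1/3 ∫_{-3}^{3} g(t)^2 dt = 13.
Subtract a_0^2/2 = 25/2: Σ (a_n^2+b_n^2) = 1/2.

1/2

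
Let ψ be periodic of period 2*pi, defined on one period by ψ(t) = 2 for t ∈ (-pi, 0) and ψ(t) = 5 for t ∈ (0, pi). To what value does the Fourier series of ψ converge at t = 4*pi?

7/2

t = 4*pi differs from t = 0 by 2 full period(s), and the series is 2*pi-periodic.
At t = 0 the one-sided limits are ψ(0^-) = 2 and ψ(0^+) = 5.
By Dirichlet's theorem the series converges to their average, [(2) + (5)]/2 = 7/2.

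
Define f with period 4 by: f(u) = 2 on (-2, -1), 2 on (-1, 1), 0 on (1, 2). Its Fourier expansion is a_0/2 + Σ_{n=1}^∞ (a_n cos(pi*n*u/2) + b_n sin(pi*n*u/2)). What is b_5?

-2/(5*pi)

b_5 = 1/2 ∫_{-2}^{2} f(u) sin(5*pi*u/2) du.
Split the integral at the breakpoints.
Directly, an antiderivative of (2) sin(5*pi*u/2) is -4*cos(5*pi*u/2)/(5*pi); evaluating from -2 to -1: ∫_{-2}^{-1} (2) sin(5*pi*u/2) du = (0) - (4/(5*pi)) = -4/(5*pi).
Directly, an antiderivative of (2) sin(5*pi*u/2) is -4*cos(5*pi*u/2)/(5*pi); evaluating from -1 to 1: ∫_{-1}^{1} (2) sin(5*pi*u/2) du = (0) - (0) = 0.
∫_{1}^{2} (0) sin(5*pi*u/2) du = 0.
Summing the pieces and multiplying by (1/2) gives b_5 = -2/(5*pi).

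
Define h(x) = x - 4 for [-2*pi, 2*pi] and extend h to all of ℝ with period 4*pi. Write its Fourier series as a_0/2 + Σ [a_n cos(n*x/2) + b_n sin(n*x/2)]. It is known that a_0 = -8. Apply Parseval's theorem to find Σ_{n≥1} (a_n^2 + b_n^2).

8*pi**2/3

Parseval: a_0^2/2 + Σ_{n≥1} (a_n^2+b_n^2) = (1/(2*pi)) ∫_{-2*pi}^{2*pi} h(x)^2 dx = 8*pi**2/3 + 32.
Subtract a_0^2/2 = 32: Σ (a_n^2+b_n^2) = 8*pi**2/3.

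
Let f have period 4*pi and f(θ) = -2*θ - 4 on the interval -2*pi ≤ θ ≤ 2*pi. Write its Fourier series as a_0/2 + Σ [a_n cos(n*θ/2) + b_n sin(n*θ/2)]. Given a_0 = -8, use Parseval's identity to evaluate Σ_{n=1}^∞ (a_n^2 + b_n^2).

Parseval: a_0^2/2 + Σ_{n≥1} (a_n^2+b_n^2) = (1/(2*pi)) ∫_{-2*pi}^{2*pi} f(θ)^2 dθ = 32 + 32*pi**2/3.
Subtract a_0^2/2 = 32: Σ (a_n^2+b_n^2) = 32*pi**2/3.

32*pi**2/3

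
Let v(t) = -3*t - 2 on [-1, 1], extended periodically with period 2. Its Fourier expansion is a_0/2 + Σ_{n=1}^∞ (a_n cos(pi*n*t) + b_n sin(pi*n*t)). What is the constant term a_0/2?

a_0 = ∫_{-1}^{1} v(t) dt = -4.
So the constant term a_0/2 = -2.

-2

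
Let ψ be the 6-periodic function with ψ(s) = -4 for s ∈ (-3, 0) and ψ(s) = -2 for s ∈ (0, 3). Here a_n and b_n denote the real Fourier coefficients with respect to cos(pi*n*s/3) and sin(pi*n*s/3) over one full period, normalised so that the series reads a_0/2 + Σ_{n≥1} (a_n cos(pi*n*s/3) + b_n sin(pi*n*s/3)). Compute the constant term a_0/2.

a_0 = 1/3 ∫_{-3}^{3} ψ(s) ds = 1/3 · (-18) = -6.
So the constant term a_0/2 = -3.

-3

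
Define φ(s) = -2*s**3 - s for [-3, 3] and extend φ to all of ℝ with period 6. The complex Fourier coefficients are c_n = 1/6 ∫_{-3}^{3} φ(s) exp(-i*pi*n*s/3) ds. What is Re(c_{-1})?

Since φ is real-valued, Re(c_{-1}) = 1/6 ∫_{-3}^{3} φ(s) cos(-pi*s/3) ds = a_{1}/2.
(φ is odd, so the integrand is odd over a symmetric interval and the integral vanishes.)

0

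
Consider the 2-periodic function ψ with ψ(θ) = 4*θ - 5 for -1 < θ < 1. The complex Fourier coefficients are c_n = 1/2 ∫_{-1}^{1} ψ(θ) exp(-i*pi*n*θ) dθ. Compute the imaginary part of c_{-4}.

-1/pi

Since ψ is real-valued, Im(c_{-4}) = -1/2 ∫_{-1}^{1} ψ(θ) sin(-4*pi*θ) dθ = b_{4}/2.
Integrating by parts (boundary term plus one more integral), an antiderivative of (4*θ - 5) sin(-4*pi*θ) is θ*cos(4*pi*θ)/pi - sin(4*pi*θ)/(4*pi**2) - 5*cos(4*pi*θ)/(4*pi); evaluating from -1 to 1: ∫_{-1}^{1} (4*θ - 5) sin(-4*pi*θ) dθ = (-1/(4*pi)) - (-9/(4*pi)) = 2/pi.
Hence Im(c_{-4}) = (-1/2)·(2/pi) = -1/pi.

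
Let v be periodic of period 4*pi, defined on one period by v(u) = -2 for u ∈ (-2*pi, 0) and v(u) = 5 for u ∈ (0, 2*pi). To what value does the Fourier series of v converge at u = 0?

At u = 0 the one-sided limits are v(0^-) = -2 and v(0^+) = 5.
By Dirichlet's theorem the series converges to their average, [(-2) + (5)]/2 = 3/2.

3/2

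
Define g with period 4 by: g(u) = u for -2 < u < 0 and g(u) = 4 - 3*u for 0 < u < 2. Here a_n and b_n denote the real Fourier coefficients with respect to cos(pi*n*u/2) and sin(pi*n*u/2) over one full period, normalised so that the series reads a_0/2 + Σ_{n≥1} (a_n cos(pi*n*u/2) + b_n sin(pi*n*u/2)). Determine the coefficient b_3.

b_3 = 1/2 ∫_{-2}^{2} g(u) sin(3*pi*u/2) du.
Split the integral at the breakpoints.
Integrating by parts (boundary term plus one more integral), an antiderivative of (u) sin(3*pi*u/2) is -2*u*cos(3*pi*u/2)/(3*pi) + 4*sin(3*pi*u/2)/(9*pi**2); evaluating from -2 to 0: ∫_{-2}^{0} (u) sin(3*pi*u/2) du = (0) - (-4/(3*pi)) = 4/(3*pi).
Integrating by parts (boundary term plus one more integral), an antiderivative of (4 - 3*u) sin(3*pi*u/2) is 2*u*cos(3*pi*u/2)/pi - 4*sin(3*pi*u/2)/(3*pi**2) - 8*cos(3*pi*u/2)/(3*pi); evaluating from 0 to 2: ∫_{0}^{2} (4 - 3*u) sin(3*pi*u/2) du = (-4/(3*pi)) - (-8/(3*pi)) = 4/(3*pi).
Summing the pieces and multiplying by (1/2) gives b_3 = 4/(3*pi).

4/(3*pi)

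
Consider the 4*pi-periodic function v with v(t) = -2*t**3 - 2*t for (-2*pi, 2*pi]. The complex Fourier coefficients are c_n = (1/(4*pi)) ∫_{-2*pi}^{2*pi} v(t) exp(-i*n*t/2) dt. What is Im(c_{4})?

1/2 - 4*pi**2

Since v is real-valued, Im(c_{4}) = -(1/(4*pi)) ∫_{-2*pi}^{2*pi} v(t) sin(2*t) dt = -b_{4}/2.
v is odd and sin(2*t) is odd, so the integrand is even: ∫_{-2*pi}^{2*pi} v(t) sin(2*t) dt = 2∫_0^{2*pi} v(t) sin(2*t) dt.
Integrating by parts three times (tabular method), an antiderivative of (-2*t**3 - 2*t) sin(2*t) is t**3*cos(2*t) - 3*t**2*sin(2*t)/2 - t*cos(2*t)/2 + sin(2*t)/4; evaluating from 0 to 2*pi: ∫_{0}^{2*pi} (-2*t**3 - 2*t) sin(2*t) dt = (-pi + 8*pi**3) - (0) = -pi + 8*pi**3.
So ∫_{-2*pi}^{2*pi} v(t) sin(2*t) dt = -2*pi + 16*pi**3.
Hence Im(c_{4}) = (-1/(4*pi))·(-2*pi + 16*pi**3) = 1/2 - 4*pi**2.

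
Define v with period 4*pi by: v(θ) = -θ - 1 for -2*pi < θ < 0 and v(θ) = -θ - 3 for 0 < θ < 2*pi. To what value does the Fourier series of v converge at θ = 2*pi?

-2

At θ = 2*pi the one-sided limits are v(2*pi^-) = -2*pi - 3 and v(2*pi^+) = -1 + 2*pi.
By Dirichlet's theorem the series converges to their average, [(-2*pi - 3) + (-1 + 2*pi)]/2 = -2.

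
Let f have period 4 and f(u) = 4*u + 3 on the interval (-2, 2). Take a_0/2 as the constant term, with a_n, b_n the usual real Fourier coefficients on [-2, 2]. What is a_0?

6

a_0 = 1/2 ∫_{-2}^{2} f(u) du = 1/2 · (12) = 6.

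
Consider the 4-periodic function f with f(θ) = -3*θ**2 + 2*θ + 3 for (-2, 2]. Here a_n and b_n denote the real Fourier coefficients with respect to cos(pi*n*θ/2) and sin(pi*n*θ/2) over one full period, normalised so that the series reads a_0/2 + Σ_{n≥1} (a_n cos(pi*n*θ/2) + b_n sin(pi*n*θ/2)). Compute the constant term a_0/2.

-1

a_0 = 1/2 ∫_{-2}^{2} f(θ) dθ = 1/2 · (-4) = -2.
So the constant term a_0/2 = -1.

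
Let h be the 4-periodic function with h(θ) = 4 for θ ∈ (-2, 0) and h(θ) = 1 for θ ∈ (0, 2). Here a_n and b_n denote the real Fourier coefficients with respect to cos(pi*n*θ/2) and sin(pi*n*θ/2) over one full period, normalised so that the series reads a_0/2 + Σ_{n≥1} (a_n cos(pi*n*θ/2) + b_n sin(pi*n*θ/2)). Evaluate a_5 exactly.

0

a_5 = 1/2 ∫_{-2}^{2} h(θ) cos(5*pi*θ/2) dθ.
Split the integral at the breakpoints.
Directly, an antiderivative of (4) cos(5*pi*θ/2) is 8*sin(5*pi*θ/2)/(5*pi); evaluating from -2 to 0: ∫_{-2}^{0} (4) cos(5*pi*θ/2) dθ = (0) - (0) = 0.
Directly, an antiderivative of (1) cos(5*pi*θ/2) is 2*sin(5*pi*θ/2)/(5*pi); evaluating from 0 to 2: ∫_{0}^{2} (1) cos(5*pi*θ/2) dθ = (0) - (0) = 0.
Summing the pieces and multiplying by (1/2) gives a_5 = 0.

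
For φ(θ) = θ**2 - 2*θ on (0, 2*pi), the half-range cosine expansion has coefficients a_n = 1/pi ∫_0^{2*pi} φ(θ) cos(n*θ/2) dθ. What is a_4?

a_4 = 1/pi ∫_0^{2*pi} (θ**2 - 2*θ) cos(2*θ) dθ.
Integrating by parts twice (tabular method), an antiderivative of (θ**2 - 2*θ) cos(2*θ) is θ**2*sin(2*θ)/2 - θ*sin(2*θ) + θ*cos(2*θ)/2 - sin(2*θ)/4 - cos(2*θ)/2; evaluating from 0 to 2*pi: ∫_{0}^{2*pi} (θ**2 - 2*θ) cos(2*θ) dθ = (-1/2 + pi) - (-1/2) = pi.
Hence a_4 = (1/pi)·(pi) = 1.

1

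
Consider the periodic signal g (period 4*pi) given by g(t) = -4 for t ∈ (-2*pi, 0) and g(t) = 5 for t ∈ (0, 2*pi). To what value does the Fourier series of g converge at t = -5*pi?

t = -5*pi differs from t = -pi by -1 full period(s), and the series is 4*pi-periodic.
g is continuous at t = -pi with value -4, so the series converges to -4 there.

-4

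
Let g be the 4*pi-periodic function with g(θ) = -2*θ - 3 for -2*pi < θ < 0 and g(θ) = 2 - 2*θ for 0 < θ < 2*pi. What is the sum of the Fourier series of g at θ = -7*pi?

θ = -7*pi differs from θ = pi by -2 full period(s), and the series is 4*pi-periodic.
g is continuous at θ = pi with value 2 - 2*pi, so the series converges to 2 - 2*pi there.

2 - 2*pi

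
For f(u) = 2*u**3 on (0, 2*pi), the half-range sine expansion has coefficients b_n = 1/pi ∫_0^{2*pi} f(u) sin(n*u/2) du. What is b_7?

b_7 = 1/pi ∫_0^{2*pi} (2*u**3) sin(7*u/2) du.
Integrating by parts three times (tabular method), an antiderivative of (2*u**3) sin(7*u/2) is -4*u**3*cos(7*u/2)/7 + 24*u**2*sin(7*u/2)/49 + 96*u*cos(7*u/2)/343 - 192*sin(7*u/2)/2401; evaluating from 0 to 2*pi: ∫_{0}^{2*pi} (2*u**3) sin(7*u/2) du = (32*pi*(-6 + 49*pi**2)/343) - (0) = 32*pi*(-6 + 49*pi**2)/343.
Hence b_7 = (1/pi)·(32*pi*(-6 + 49*pi**2)/343) = -192/343 + 32*pi**2/7.

-192/343 + 32*pi**2/7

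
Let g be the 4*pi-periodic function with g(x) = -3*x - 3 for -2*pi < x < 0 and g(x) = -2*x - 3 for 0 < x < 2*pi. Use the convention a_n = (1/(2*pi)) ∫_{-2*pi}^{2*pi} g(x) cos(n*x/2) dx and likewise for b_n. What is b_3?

-10/3

b_3 = (1/(2*pi)) ∫_{-2*pi}^{2*pi} g(x) sin(3*x/2) dx.
Split the integral at the breakpoints.
Integrating by parts (boundary term plus one more integral), an antiderivative of (-3*x - 3) sin(3*x/2) is 2*x*cos(3*x/2) - 4*sin(3*x/2)/3 + 2*cos(3*x/2); evaluating from -2*pi to 0: ∫_{-2*pi}^{0} (-3*x - 3) sin(3*x/2) dx = (2) - (-2 + 4*pi) = 4 - 4*pi.
Integrating by parts (boundary term plus one more integral), an antiderivative of (-2*x - 3) sin(3*x/2) is 4*x*cos(3*x/2)/3 - 8*sin(3*x/2)/9 + 2*cos(3*x/2); evaluating from 0 to 2*pi: ∫_{0}^{2*pi} (-2*x - 3) sin(3*x/2) dx = (-8*pi/3 - 2) - (2) = -8*pi/3 - 4.
Summing the pieces and multiplying by (1/(2*pi)) gives b_3 = -10/3.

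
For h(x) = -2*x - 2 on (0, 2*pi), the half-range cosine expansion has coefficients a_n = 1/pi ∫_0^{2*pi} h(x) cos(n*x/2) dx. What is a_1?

a_1 = 1/pi ∫_0^{2*pi} (-2*x - 2) cos(x/2) dx.
Integrating by parts (boundary term plus one more integral), an antiderivative of (-2*x - 2) cos(x/2) is -4*x*sin(x/2) - 4*sin(x/2) - 8*cos(x/2); evaluating from 0 to 2*pi: ∫_{0}^{2*pi} (-2*x - 2) cos(x/2) dx = (8) - (-8) = 16.
Hence a_1 = (1/pi)·(16) = 16/pi.

16/pi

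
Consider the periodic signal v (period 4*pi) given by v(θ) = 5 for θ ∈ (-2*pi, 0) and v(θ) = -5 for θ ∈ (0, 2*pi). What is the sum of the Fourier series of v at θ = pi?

v is continuous at θ = pi with value -5, so the series converges to -5 there.

-5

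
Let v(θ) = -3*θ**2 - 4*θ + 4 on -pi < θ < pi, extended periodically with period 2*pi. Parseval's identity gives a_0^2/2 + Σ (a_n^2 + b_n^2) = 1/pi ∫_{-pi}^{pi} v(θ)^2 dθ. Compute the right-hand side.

1/pi ∫_{-pi}^{pi} v(θ)^2 dθ = 1/pi · (2*pi*(-40*pi**2 + 240 + 27*pi**4)/15) = -16*pi**2/3 + 32 + 18*pi**4/5.

-16*pi**2/3 + 32 + 18*pi**4/5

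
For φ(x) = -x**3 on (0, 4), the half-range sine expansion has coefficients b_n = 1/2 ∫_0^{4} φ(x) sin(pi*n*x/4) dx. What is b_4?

b_4 = 1/2 ∫_0^{4} (-x**3) sin(pi*x) dx.
Integrating by parts three times (tabular method), an antiderivative of (-x**3) sin(pi*x) is x**3*cos(pi*x)/pi - 3*x**2*sin(pi*x)/pi**2 - 6*x*cos(pi*x)/pi**3 + 6*sin(pi*x)/pi**4; evaluating from 0 to 4: ∫_{0}^{4} (-x**3) sin(pi*x) dx = (-24/pi**3 + 64/pi) - (0) = -24/pi**3 + 64/pi.
Hence b_4 = (1/2)·(-24/pi**3 + 64/pi) = -12/pi**3 + 32/pi.

-12/pi**3 + 32/pi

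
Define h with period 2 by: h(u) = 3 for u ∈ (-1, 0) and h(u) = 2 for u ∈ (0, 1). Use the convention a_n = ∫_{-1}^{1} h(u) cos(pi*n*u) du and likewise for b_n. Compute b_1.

-2/pi

b_1 = ∫_{-1}^{1} h(u) sin(pi*u) du.
Split the integral at the breakpoints.
Directly, an antiderivative of (3) sin(pi*u) is -3*cos(pi*u)/pi; evaluating from -1 to 0: ∫_{-1}^{0} (3) sin(pi*u) du = (-3/pi) - (3/pi) = -6/pi.
Directly, an antiderivative of (2) sin(pi*u) is -2*cos(pi*u)/pi; evaluating from 0 to 1: ∫_{0}^{1} (2) sin(pi*u) du = (2/pi) - (-2/pi) = 4/pi.
Summing the pieces gives b_1 = -2/pi.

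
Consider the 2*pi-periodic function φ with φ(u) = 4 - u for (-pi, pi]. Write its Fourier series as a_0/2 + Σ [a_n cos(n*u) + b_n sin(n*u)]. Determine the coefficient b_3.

b_3 = 1/pi ∫_{-pi}^{pi} φ(u) sin(3*u) du.
Integrating by parts (boundary term plus one more integral), an antiderivative of (4 - u) sin(3*u) is u*cos(3*u)/3 - sin(3*u)/9 - 4*cos(3*u)/3; evaluating from -pi to pi: ∫_{-pi}^{pi} (4 - u) sin(3*u) du = (4/3 - pi/3) - (pi/3 + 4/3) = -2*pi/3.
Hence b_3 = (1/pi)·(-2*pi/3) = -2/3.

-2/3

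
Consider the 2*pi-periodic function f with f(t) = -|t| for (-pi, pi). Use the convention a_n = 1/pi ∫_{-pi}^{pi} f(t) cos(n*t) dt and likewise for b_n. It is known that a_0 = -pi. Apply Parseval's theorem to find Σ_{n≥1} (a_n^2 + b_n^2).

Parseval: a_0^2/2 + Σ_{n≥1} (a_n^2+b_n^2) = 1/pi ∫_{-pi}^{pi} f(t)^2 dt = 2*pi**2/3.
Subtract a_0^2/2 = pi**2/2: Σ (a_n^2+b_n^2) = pi**2/6.

pi**2/6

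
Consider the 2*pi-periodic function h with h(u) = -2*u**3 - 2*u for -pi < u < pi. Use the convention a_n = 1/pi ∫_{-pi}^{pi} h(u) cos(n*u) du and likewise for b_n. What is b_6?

5/9 + 2*pi**2/3

b_6 = 1/pi ∫_{-pi}^{pi} h(u) sin(6*u) du.
h is odd and sin(6*u) is odd, so the integrand is even and b_6 = 2/pi ∫_0^{pi} h(u) sin(6*u) du.
Integrating by parts three times (tabular method), an antiderivative of (-2*u**3 - 2*u) sin(6*u) is u**3*cos(6*u)/3 - u**2*sin(6*u)/6 + 5*u*cos(6*u)/18 - 5*sin(6*u)/108; evaluating from 0 to pi: ∫_{0}^{pi} (-2*u**3 - 2*u) sin(6*u) du = (pi*(5 + 6*pi**2)/18) - (0) = pi*(5 + 6*pi**2)/18.
Hence b_6 = (2/pi)·(pi*(5 + 6*pi**2)/18) = 5/9 + 2*pi**2/3.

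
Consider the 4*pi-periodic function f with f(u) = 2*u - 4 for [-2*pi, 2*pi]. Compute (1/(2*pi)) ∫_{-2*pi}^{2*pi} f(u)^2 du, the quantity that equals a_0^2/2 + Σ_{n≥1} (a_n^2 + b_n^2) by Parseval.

(1/(2*pi)) ∫_{-2*pi}^{2*pi} f(u)^2 du = (1/(2*pi)) · (64*pi*(3 + pi**2)/3) = 32 + 32*pi**2/3.

32 + 32*pi**2/3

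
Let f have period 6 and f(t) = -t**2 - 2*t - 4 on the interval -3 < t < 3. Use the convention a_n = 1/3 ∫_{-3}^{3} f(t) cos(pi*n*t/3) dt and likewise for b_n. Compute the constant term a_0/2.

-7

a_0 = 1/3 ∫_{-3}^{3} f(t) dt = 1/3 · (-42) = -14.
So the constant term a_0/2 = -7.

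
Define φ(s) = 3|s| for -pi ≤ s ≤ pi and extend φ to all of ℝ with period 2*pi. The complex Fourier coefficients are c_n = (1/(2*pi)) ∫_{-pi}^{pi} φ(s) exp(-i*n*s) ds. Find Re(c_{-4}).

0

Since φ is real-valued, Re(c_{-4}) = (1/(2*pi)) ∫_{-pi}^{pi} φ(s) cos(-4*s) ds = a_{4}/2.
φ is even and cos(-4*s) is even, so the integrand is even: ∫_{-pi}^{pi} φ(s) cos(-4*s) ds = 2∫_0^{pi} φ(s) cos(-4*s) ds.
Integrating by parts (boundary term plus one more integral), an antiderivative of (3*s) cos(-4*s) is 3*s*sin(4*s)/4 + 3*cos(4*s)/16; evaluating from 0 to pi: ∫_{0}^{pi} (3*s) cos(-4*s) ds = (3/16) - (3/16) = 0.
So ∫_{-pi}^{pi} φ(s) cos(-4*s) ds = 0.
Hence Re(c_{-4}) = (1/(2*pi))·(0) = 0.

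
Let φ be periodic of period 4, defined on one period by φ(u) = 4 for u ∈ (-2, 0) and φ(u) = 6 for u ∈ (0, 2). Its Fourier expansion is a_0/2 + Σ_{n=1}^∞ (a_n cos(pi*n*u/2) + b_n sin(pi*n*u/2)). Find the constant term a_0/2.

5

a_0 = 1/2 ∫_{-2}^{2} φ(u) du = 1/2 · (20) = 10.
So the constant term a_0/2 = 5.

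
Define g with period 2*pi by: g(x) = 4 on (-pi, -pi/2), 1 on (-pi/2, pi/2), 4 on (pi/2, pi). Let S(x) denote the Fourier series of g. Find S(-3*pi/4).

g is continuous at x = -3*pi/4 with value 4, so the series converges to 4 there.

4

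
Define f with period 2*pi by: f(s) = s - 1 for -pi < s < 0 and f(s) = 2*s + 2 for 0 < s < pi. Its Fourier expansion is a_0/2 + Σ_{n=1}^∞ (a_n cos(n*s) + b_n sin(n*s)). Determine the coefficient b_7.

3*(2 + pi)/(7*pi)

b_7 = 1/pi ∫_{-pi}^{pi} f(s) sin(7*s) ds.
Split the integral at the breakpoints.
Integrating by parts (boundary term plus one more integral), an antiderivative of (s - 1) sin(7*s) is -s*cos(7*s)/7 + sin(7*s)/49 + cos(7*s)/7; evaluating from -pi to 0: ∫_{-pi}^{0} (s - 1) sin(7*s) ds = (1/7) - (-pi/7 - 1/7) = 2/7 + pi/7.
Integrating by parts (boundary term plus one more integral), an antiderivative of (2*s + 2) sin(7*s) is -2*s*cos(7*s)/7 + 2*sin(7*s)/49 - 2*cos(7*s)/7; evaluating from 0 to pi: ∫_{0}^{pi} (2*s + 2) sin(7*s) ds = (2/7 + 2*pi/7) - (-2/7) = 4/7 + 2*pi/7.
Summing the pieces and multiplying by (1/pi) gives b_7 = 3*(2 + pi)/(7*pi).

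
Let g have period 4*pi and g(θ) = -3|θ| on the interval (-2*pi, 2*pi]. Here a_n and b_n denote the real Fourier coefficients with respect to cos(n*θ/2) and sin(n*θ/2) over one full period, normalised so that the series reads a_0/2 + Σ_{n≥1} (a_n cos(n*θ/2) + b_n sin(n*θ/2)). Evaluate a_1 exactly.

24/pi

a_1 = (1/(2*pi)) ∫_{-2*pi}^{2*pi} g(θ) cos(θ/2) dθ.
g is even and cos(θ/2) is even, so the integrand is even and a_1 = 1/pi ∫_0^{2*pi} g(θ) cos(θ/2) dθ.
Integrating by parts (boundary term plus one more integral), an antiderivative of (-3*θ) cos(θ/2) is -6*θ*sin(θ/2) - 12*cos(θ/2); evaluating from 0 to 2*pi: ∫_{0}^{2*pi} (-3*θ) cos(θ/2) dθ = (12) - (-12) = 24.
Hence a_1 = (1/pi)·(24) = 24/pi.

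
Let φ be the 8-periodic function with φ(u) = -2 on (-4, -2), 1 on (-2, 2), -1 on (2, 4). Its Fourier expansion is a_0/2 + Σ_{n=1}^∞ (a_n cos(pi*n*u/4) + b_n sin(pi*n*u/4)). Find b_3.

1/(3*pi)

b_3 = 1/4 ∫_{-4}^{4} φ(u) sin(3*pi*u/4) du.
Split the integral at the breakpoints.
Directly, an antiderivative of (-2) sin(3*pi*u/4) is 8*cos(3*pi*u/4)/(3*pi); evaluating from -4 to -2: ∫_{-4}^{-2} (-2) sin(3*pi*u/4) du = (0) - (-8/(3*pi)) = 8/(3*pi).
Directly, an antiderivative of (1) sin(3*pi*u/4) is -4*cos(3*pi*u/4)/(3*pi); evaluating from -2 to 2: ∫_{-2}^{2} (1) sin(3*pi*u/4) du = (0) - (0) = 0.
Directly, an antiderivative of (-1) sin(3*pi*u/4) is 4*cos(3*pi*u/4)/(3*pi); evaluating from 2 to 4: ∫_{2}^{4} (-1) sin(3*pi*u/4) du = (-4/(3*pi)) - (0) = -4/(3*pi).
Summing the pieces and multiplying by (1/4) gives b_3 = 1/(3*pi).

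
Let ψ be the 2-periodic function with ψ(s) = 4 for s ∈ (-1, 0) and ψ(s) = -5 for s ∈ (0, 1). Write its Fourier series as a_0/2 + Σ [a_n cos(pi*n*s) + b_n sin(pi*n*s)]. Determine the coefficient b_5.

-18/(5*pi)

b_5 = ∫_{-1}^{1} ψ(s) sin(5*pi*s) ds.
Split the integral at the breakpoints.
Directly, an antiderivative of (4) sin(5*pi*s) is -4*cos(5*pi*s)/(5*pi); evaluating from -1 to 0: ∫_{-1}^{0} (4) sin(5*pi*s) ds = (-4/(5*pi)) - (4/(5*pi)) = -8/(5*pi).
Directly, an antiderivative of (-5) sin(5*pi*s) is cos(5*pi*s)/pi; evaluating from 0 to 1: ∫_{0}^{1} (-5) sin(5*pi*s) ds = (-1/pi) - (1/pi) = -2/pi.
Summing the pieces gives b_5 = -18/(5*pi).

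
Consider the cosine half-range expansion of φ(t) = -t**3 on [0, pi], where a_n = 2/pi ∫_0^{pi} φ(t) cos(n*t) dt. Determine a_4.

a_4 = 2/pi ∫_0^{pi} (-t**3) cos(4*t) dt.
Integrating by parts three times (tabular method), an antiderivative of (-t**3) cos(4*t) is -t**3*sin(4*t)/4 - 3*t**2*cos(4*t)/16 + 3*t*sin(4*t)/32 + 3*cos(4*t)/128; evaluating from 0 to pi: ∫_{0}^{pi} (-t**3) cos(4*t) dt = (3/128 - 3*pi**2/16) - (3/128) = -3*pi**2/16.
Hence a_4 = (2/pi)·(-3*pi**2/16) = -3*pi/8.

-3*pi/8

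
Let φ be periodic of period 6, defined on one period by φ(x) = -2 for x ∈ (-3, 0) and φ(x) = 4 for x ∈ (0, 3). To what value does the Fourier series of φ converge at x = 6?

x = 6 differs from x = 0 by 1 full period(s), and the series is 6-periodic.
At x = 0 the one-sided limits are φ(0^-) = -2 and φ(0^+) = 4.
By Dirichlet's theorem the series converges to their average, [(-2) + (4)]/2 = 1.

1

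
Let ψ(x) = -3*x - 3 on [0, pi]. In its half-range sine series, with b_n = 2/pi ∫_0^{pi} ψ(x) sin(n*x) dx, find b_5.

6*(-pi - 2)/(5*pi)

b_5 = 2/pi ∫_0^{pi} (-3*x - 3) sin(5*x) dx.
Integrating by parts (boundary term plus one more integral), an antiderivative of (-3*x - 3) sin(5*x) is 3*x*cos(5*x)/5 - 3*sin(5*x)/25 + 3*cos(5*x)/5; evaluating from 0 to pi: ∫_{0}^{pi} (-3*x - 3) sin(5*x) dx = (-3*pi/5 - 3/5) - (3/5) = -3*pi/5 - 6/5.
Hence b_5 = (2/pi)·(-3*pi/5 - 6/5) = 6*(-pi - 2)/(5*pi).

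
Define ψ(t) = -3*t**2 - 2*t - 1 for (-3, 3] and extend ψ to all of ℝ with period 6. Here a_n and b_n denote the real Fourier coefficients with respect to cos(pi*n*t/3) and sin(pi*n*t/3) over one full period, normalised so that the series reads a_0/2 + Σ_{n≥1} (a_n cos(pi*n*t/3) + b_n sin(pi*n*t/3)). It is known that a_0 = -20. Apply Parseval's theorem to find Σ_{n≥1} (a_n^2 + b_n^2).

Parseval: a_0^2/2 + Σ_{n≥1} (a_n^2+b_n^2) = 1/3 ∫_{-3}^{3} ψ(t)^2 dt = 1768/5.
Subtract a_0^2/2 = 200: Σ (a_n^2+b_n^2) = 768/5.

768/5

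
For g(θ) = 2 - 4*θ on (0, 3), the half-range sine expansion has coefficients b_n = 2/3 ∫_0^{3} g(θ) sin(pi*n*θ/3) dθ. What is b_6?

4/pi

b_6 = 2/3 ∫_0^{3} (2 - 4*θ) sin(2*pi*θ) dθ.
Integrating by parts (boundary term plus one more integral), an antiderivative of (2 - 4*θ) sin(2*pi*θ) is 2*θ*cos(2*pi*θ)/pi - sin(2*pi*θ)/pi**2 - cos(2*pi*θ)/pi; evaluating from 0 to 3: ∫_{0}^{3} (2 - 4*θ) sin(2*pi*θ) dθ = (5/pi) - (-1/pi) = 6/pi.
Hence b_6 = (2/3)·(6/pi) = 4/pi.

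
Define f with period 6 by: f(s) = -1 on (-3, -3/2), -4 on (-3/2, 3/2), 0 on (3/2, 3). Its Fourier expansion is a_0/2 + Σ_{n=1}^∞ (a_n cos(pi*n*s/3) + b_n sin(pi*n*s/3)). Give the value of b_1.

1/pi

b_1 = 1/3 ∫_{-3}^{3} f(s) sin(pi*s/3) ds.
Split the integral at the breakpoints.
Directly, an antiderivative of (-1) sin(pi*s/3) is 3*cos(pi*s/3)/pi; evaluating from -3 to -3/2: ∫_{-3}^{-3/2} (-1) sin(pi*s/3) ds = (0) - (-3/pi) = 3/pi.
Directly, an antiderivative of (-4) sin(pi*s/3) is 12*cos(pi*s/3)/pi; evaluating from -3/2 to 3/2: ∫_{-3/2}^{3/2} (-4) sin(pi*s/3) ds = (0) - (0) = 0.
∫_{3/2}^{3} (0) sin(pi*s/3) ds = 0.
Summing the pieces and multiplying by (1/3) gives b_1 = 1/pi.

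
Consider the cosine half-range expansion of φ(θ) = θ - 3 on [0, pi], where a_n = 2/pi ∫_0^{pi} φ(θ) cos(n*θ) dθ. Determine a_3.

-4/(9*pi)

a_3 = 2/pi ∫_0^{pi} (θ - 3) cos(3*θ) dθ.
Integrating by parts (boundary term plus one more integral), an antiderivative of (θ - 3) cos(3*θ) is θ*sin(3*θ)/3 - sin(3*θ) + cos(3*θ)/9; evaluating from 0 to pi: ∫_{0}^{pi} (θ - 3) cos(3*θ) dθ = (-1/9) - (1/9) = -2/9.
Hence a_3 = (2/pi)·(-2/9) = -4/(9*pi).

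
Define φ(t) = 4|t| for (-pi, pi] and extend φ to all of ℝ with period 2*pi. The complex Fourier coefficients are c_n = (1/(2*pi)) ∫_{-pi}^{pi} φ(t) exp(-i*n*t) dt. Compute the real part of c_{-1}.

Since φ is real-valued, Re(c_{-1}) = (1/(2*pi)) ∫_{-pi}^{pi} φ(t) cos(-t) dt = a_{1}/2.
φ is even and cos(-t) is even, so the integrand is even: ∫_{-pi}^{pi} φ(t) cos(-t) dt = 2∫_0^{pi} φ(t) cos(-t) dt.
Integrating by parts (boundary term plus one more integral), an antiderivative of (4*t) cos(-t) is 4*t*sin(t) + 4*cos(t); evaluating from 0 to pi: ∫_{0}^{pi} (4*t) cos(-t) dt = (-4) - (4) = -8.
So ∫_{-pi}^{pi} φ(t) cos(-t) dt = -16.
Hence Re(c_{-1}) = (1/(2*pi))·(-16) = -8/pi.

-8/pi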